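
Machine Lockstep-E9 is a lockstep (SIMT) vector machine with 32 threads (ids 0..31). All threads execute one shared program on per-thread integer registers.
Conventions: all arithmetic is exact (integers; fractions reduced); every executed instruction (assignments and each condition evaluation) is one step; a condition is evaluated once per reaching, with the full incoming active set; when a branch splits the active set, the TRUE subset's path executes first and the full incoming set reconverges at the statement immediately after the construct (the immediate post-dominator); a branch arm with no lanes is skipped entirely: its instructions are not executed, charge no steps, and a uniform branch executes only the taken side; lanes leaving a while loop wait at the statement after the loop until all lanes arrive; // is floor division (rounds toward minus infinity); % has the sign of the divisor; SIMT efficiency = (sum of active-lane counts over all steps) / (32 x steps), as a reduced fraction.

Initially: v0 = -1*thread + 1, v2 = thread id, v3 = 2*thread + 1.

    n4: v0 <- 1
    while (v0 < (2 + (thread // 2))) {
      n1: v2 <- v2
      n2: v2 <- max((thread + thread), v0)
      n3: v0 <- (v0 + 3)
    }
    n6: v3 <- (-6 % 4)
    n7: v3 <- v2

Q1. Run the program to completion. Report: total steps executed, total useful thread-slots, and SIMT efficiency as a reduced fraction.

Answer: 28 steps, 536 useful, 67/112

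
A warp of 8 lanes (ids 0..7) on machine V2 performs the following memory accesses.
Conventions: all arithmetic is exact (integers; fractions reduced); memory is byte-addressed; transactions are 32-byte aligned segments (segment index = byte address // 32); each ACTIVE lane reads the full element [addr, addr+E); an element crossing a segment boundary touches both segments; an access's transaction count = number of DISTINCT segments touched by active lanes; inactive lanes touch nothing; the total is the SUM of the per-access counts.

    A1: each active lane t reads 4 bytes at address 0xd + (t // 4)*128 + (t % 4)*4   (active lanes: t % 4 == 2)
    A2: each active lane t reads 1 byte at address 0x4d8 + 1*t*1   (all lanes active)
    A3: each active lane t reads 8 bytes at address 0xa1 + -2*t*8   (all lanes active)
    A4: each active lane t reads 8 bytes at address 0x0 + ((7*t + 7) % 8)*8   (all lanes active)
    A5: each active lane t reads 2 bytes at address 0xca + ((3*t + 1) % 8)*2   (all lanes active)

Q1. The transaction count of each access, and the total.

A1: 2 transactions
A2: 1 transaction
A3: 5 transactions
A4: 2 transactions
A5: 1 transaction

Answer: 2,1,5,2,1; total 11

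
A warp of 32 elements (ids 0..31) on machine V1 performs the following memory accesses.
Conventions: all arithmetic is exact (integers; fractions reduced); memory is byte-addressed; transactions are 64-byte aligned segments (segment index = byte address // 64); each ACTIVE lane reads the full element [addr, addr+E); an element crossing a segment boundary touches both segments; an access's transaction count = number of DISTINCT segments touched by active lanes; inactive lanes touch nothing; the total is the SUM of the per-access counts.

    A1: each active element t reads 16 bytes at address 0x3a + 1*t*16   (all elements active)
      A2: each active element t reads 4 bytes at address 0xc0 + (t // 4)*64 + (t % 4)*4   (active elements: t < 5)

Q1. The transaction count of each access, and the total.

A1: 9 transactions
A2: 2 transactions

Answer: 9,2; total 11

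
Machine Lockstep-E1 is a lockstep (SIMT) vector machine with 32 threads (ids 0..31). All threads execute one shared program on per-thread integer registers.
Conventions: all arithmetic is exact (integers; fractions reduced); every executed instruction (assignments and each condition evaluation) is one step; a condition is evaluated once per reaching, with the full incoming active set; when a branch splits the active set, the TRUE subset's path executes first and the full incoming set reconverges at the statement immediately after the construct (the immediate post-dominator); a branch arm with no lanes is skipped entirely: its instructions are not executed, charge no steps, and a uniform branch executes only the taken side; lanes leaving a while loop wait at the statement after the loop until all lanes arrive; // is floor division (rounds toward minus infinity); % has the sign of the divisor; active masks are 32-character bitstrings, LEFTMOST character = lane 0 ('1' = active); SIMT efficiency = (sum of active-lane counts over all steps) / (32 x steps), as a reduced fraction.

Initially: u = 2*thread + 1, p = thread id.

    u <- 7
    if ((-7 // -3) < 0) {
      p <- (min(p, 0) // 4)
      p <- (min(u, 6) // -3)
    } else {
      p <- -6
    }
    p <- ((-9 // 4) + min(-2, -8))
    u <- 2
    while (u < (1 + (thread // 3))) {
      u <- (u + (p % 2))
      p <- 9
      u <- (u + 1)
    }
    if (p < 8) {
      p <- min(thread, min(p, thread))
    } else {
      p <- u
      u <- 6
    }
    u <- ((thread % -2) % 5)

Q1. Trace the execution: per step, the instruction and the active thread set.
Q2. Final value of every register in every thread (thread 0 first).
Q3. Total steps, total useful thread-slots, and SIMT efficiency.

step 0: u <- 7                       11111111111111111111111111111111
step 1: eval ((-7 // -3) < 0)        11111111111111111111111111111111
step 2: p <- -6                      11111111111111111111111111111111
step 3: p <- ((-9 // 4) + min(-2, -8)) 11111111111111111111111111111111
step 4: u <- 2                       11111111111111111111111111111111
step 5: eval (u < (1 + (thread // 3))) 11111111111111111111111111111111
step 6: u <- (u + (p % 2))           00000011111111111111111111111111
step 7: p <- 9                       00000011111111111111111111111111
step 8: u <- (u + 1)                 00000011111111111111111111111111
step 9: eval (u < (1 + (thread // 3))) 00000011111111111111111111111111
step 10: u <- (u + (p % 2))           00000000000011111111111111111111
step 11: p <- 9                       00000000000011111111111111111111
step 12: u <- (u + 1)                 00000000000011111111111111111111
step 13: eval (u < (1 + (thread // 3))) 00000000000011111111111111111111
step 14: u <- (u + (p % 2))           00000000000000000011111111111111
step 15: p <- 9                       00000000000000000011111111111111
step 16: u <- (u + 1)                 00000000000000000011111111111111
step 17: eval (u < (1 + (thread // 3))) 00000000000000000011111111111111
step 18: u <- (u + (p % 2))           00000000000000000000000011111111
step 19: p <- 9                       00000000000000000000000011111111
step 20: u <- (u + 1)                 00000000000000000000000011111111
step 21: eval (u < (1 + (thread // 3))) 00000000000000000000000011111111
step 22: u <- (u + (p % 2))           00000000000000000000000000000011
step 23: p <- 9                       00000000000000000000000000000011
step 24: u <- (u + 1)                 00000000000000000000000000000011
step 25: eval (u < (1 + (thread // 3))) 00000000000000000000000000000011
step 26: eval (p < 8)                 11111111111111111111111111111111
step 27: p <- min(thread, min(p, thread)) 11111100000000000000000000000000
step 28: p <- u                       00000011111111111111111111111111
step 29: u <- 6                       00000011111111111111111111111111
step 30: u <- ((thread % -2) % 5)     11111111111111111111111111111111

Answer: 31 steps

u: 0,4,0,4,0,4,0,4,0,4,0,4,0,4,0,4,0,4,0,4,0,4,0,4,0,4,0,4,0,4,0,4
p: -11,-11,-11,-11,-11,-11,4,4,4,4,4,4,6,6,6,6,6,6,8,8,8,8,8,8,10,10,10,10,10,10,12,12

steps = 31; useful = 594; efficiency = 594/992 = 297/496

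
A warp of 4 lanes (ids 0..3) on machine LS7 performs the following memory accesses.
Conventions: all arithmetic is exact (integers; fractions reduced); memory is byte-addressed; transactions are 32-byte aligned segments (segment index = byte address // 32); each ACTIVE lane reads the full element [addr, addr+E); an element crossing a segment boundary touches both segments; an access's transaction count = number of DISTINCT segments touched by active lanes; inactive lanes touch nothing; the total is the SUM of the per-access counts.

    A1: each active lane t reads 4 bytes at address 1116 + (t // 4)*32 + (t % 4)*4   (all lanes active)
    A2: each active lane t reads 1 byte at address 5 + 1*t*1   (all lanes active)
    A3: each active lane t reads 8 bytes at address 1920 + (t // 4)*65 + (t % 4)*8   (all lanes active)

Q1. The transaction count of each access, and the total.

A1: 2 transactions
A2: 1 transaction
A3: 1 transaction

Answer: 2,1,1; total 4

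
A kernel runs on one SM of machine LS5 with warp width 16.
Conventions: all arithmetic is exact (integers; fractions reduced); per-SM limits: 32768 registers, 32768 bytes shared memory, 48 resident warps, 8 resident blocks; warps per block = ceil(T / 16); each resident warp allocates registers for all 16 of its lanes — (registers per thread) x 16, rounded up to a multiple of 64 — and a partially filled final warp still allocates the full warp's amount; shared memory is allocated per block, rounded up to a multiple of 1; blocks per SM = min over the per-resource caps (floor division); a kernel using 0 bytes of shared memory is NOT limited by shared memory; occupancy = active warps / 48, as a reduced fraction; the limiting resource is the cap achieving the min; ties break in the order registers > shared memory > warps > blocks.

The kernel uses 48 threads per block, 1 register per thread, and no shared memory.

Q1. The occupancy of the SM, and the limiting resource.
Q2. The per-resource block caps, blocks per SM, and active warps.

Answer: occupancy 1/2, limited by blocks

registers: 170 blocks
shared memory: no limit (kernel uses none)
warps: 16 blocks
blocks: 8 blocks

Answer: 8 blocks, 24 active warps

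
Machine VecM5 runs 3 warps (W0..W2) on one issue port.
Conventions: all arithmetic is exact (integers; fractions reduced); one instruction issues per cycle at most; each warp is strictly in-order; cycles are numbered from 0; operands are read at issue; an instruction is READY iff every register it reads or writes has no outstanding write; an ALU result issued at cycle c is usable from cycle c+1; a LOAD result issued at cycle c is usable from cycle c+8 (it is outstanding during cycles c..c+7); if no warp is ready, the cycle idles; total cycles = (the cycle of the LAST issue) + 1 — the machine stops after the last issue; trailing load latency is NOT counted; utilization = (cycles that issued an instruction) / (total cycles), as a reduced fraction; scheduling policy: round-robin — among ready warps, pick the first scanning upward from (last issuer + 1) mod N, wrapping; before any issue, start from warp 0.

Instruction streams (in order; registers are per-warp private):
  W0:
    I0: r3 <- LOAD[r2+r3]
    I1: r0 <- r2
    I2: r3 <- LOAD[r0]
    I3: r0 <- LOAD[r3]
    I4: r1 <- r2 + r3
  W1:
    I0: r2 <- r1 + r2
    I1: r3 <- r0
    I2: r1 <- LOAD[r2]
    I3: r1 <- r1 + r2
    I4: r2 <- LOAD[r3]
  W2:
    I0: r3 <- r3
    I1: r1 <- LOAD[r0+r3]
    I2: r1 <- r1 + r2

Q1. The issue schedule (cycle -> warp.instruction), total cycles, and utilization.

cycle 0: W0.I0
cycle 1: W1.I0
cycle 2: W2.I0
cycle 3: W0.I1
cycle 4: W1.I1
cycle 5: W2.I1
cycle 6: W1.I2
cycle 7: idle
cycle 8: W0.I2
cycle 9: idle
cycle 10: idle
cycle 11: idle
cycle 12: idle
cycle 13: W2.I2
cycle 14: W1.I3
cycle 15: W1.I4
cycle 16: W0.I3
cycle 17: W0.I4

Answer: 18 cycles, utilization 13/18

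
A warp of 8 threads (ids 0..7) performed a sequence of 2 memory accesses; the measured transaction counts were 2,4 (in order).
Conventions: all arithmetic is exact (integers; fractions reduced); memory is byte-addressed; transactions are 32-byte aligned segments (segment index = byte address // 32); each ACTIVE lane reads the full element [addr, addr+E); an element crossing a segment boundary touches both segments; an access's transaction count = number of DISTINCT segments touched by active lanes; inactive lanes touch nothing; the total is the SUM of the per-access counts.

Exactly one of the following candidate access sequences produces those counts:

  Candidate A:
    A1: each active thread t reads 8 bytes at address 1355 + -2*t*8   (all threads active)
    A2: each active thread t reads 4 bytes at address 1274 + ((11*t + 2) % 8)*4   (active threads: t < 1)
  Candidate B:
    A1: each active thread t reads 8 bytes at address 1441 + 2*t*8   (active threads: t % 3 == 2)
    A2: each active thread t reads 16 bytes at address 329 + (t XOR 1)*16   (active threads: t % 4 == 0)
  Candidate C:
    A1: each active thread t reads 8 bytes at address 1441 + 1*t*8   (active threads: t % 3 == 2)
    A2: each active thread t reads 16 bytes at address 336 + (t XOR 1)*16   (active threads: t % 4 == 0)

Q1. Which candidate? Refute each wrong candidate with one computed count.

A: A1 gives 5 transactions, not 2
C: A2 gives 2 transactions, not 4
B: all counts match (2,4)

Answer: B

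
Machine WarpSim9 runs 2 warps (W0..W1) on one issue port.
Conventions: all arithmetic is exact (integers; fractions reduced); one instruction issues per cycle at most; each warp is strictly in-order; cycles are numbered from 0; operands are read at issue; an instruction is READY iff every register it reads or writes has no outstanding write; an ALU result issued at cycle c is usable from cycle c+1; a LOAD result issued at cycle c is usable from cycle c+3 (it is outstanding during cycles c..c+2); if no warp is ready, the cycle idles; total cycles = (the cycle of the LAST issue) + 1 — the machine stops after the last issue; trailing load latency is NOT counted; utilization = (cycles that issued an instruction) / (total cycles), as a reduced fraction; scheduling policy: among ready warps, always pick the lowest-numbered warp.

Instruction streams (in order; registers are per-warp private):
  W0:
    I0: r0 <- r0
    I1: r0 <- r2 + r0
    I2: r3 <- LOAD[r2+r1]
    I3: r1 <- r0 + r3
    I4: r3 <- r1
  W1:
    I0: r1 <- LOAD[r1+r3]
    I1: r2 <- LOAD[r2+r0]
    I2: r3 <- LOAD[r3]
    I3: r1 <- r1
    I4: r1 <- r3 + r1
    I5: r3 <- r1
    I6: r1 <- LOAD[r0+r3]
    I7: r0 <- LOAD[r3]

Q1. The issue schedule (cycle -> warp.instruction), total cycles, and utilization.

cycle 0: W0.I0
cycle 1: W0.I1
cycle 2: W0.I2
cycle 3: W1.I0
cycle 4: W1.I1
cycle 5: W0.I3
cycle 6: W0.I4
cycle 7: W1.I2
cycle 8: W1.I3
cycle 9: idle
cycle 10: W1.I4
cycle 11: W1.I5
cycle 12: W1.I6
cycle 13: W1.I7

Answer: 14 cycles, utilization 13/14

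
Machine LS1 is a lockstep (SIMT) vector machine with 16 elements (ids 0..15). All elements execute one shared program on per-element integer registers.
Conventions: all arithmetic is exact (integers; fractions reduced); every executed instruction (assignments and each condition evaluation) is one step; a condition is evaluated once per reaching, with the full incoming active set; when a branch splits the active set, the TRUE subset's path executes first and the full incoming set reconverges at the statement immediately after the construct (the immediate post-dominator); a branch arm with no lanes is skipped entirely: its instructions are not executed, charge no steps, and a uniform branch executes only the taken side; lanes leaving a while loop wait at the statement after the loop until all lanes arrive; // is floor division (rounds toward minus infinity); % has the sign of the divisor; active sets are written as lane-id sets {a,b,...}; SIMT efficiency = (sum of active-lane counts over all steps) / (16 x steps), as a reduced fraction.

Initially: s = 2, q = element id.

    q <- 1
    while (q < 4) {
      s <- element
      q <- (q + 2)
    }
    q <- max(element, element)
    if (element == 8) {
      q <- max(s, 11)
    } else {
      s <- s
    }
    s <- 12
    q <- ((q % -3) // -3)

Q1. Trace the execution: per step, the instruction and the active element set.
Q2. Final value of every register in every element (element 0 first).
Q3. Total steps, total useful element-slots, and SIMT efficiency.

step 0: q <- 1                       {0,1,2,3,4,5,6,7,8,9,10,11,12,13,14,15}
step 1: eval (q < 4)                 {0,1,2,3,4,5,6,7,8,9,10,11,12,13,14,15}
step 2: s <- element                 {0,1,2,3,4,5,6,7,8,9,10,11,12,13,14,15}
step 3: q <- (q + 2)                 {0,1,2,3,4,5,6,7,8,9,10,11,12,13,14,15}
step 4: eval (q < 4)                 {0,1,2,3,4,5,6,7,8,9,10,11,12,13,14,15}
step 5: s <- element                 {0,1,2,3,4,5,6,7,8,9,10,11,12,13,14,15}
step 6: q <- (q + 2)                 {0,1,2,3,4,5,6,7,8,9,10,11,12,13,14,15}
step 7: eval (q < 4)                 {0,1,2,3,4,5,6,7,8,9,10,11,12,13,14,15}
step 8: q <- max(element, element)   {0,1,2,3,4,5,6,7,8,9,10,11,12,13,14,15}
step 9: eval (element == 8)          {0,1,2,3,4,5,6,7,8,9,10,11,12,13,14,15}
step 10: q <- max(s, 11)              {8}
step 11: s <- s                       {0,1,2,3,4,5,6,7,9,10,11,12,13,14,15}
step 12: s <- 12                      {0,1,2,3,4,5,6,7,8,9,10,11,12,13,14,15}
step 13: q <- ((q % -3) // -3)        {0,1,2,3,4,5,6,7,8,9,10,11,12,13,14,15}

Answer: 14 steps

s: 12,12,12,12,12,12,12,12,12,12,12,12,12,12,12,12
q: 0,0,0,0,0,0,0,0,0,0,0,0,0,0,0,0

steps = 14; useful = 208; efficiency = 208/224 = 13/14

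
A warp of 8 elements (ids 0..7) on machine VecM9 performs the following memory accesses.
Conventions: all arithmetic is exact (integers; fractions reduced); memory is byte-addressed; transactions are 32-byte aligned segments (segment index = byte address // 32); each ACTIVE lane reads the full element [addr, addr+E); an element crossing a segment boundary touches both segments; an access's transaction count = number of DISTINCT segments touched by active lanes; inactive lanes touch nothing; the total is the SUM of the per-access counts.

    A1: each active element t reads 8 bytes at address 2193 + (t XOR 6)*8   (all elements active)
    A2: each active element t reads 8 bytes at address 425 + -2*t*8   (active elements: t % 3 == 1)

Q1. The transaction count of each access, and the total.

A1: 3 transactions
A2: 5 transactions

Answer: 3,5; total 8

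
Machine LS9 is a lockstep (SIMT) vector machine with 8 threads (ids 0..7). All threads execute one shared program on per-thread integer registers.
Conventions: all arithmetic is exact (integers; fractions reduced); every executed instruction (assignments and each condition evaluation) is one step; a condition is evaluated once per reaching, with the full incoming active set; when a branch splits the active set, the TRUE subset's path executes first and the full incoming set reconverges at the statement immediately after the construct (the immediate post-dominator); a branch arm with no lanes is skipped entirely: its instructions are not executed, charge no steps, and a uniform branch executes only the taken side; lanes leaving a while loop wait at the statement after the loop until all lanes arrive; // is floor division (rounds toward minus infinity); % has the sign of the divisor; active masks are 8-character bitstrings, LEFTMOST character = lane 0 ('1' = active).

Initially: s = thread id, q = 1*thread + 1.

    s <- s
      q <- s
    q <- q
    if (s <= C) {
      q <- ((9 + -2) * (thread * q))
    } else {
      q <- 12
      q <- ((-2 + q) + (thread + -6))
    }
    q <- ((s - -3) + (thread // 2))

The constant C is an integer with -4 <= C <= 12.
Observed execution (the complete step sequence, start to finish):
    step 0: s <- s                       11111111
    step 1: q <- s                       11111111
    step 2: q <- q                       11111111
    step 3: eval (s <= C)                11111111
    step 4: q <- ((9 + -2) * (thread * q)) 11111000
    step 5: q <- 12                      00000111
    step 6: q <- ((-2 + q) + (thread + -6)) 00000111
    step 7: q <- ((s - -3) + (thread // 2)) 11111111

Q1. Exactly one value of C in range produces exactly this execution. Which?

Answer: C = 4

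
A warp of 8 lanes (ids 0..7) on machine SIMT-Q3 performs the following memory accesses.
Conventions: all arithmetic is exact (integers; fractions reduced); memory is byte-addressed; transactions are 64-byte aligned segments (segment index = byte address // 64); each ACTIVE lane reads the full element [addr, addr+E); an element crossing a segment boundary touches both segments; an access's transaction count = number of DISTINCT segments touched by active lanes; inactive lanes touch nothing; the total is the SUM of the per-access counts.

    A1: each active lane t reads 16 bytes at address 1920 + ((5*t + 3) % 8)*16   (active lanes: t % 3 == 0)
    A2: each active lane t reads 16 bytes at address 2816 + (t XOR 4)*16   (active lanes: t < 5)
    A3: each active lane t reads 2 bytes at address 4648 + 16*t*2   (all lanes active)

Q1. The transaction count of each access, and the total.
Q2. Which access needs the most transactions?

A1: 1 transaction
A2: 2 transactions
A3: 5 transactions

Answer: 1,2,5; total 8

Answer: A3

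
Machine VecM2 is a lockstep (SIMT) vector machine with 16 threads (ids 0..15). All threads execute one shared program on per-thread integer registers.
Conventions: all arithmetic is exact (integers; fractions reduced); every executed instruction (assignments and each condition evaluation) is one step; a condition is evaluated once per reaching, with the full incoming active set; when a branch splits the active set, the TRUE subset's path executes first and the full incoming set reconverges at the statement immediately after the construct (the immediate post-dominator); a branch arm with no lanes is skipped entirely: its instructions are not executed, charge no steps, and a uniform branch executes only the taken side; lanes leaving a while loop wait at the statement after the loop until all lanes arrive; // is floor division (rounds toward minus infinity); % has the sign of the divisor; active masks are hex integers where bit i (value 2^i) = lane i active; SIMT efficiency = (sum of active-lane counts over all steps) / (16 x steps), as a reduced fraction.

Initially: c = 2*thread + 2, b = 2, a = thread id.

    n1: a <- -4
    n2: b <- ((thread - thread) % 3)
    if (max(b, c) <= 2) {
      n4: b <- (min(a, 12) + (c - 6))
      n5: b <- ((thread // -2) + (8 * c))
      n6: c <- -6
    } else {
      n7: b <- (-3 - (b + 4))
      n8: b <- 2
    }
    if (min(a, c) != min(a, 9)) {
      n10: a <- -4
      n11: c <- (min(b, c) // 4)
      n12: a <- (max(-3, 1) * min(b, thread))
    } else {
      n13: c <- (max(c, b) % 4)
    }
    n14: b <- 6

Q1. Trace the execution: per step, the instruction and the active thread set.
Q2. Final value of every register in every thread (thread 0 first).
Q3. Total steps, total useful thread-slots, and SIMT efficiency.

step 0: a <- -4                      0xffff
step 1: b <- ((thread - thread) % 3) 0xffff
step 2: eval (max(b, c) <= 2)        0xffff
step 3: b <- (min(a, 12) + (c - 6))  0x0001
step 4: b <- ((thread // -2) + (8 * c)) 0x0001
step 5: c <- -6                      0x0001
step 6: b <- (-3 - (b + 4))          0xfffe
step 7: b <- 2                       0xfffe
step 8: eval (min(a, c) != min(a, 9)) 0xffff
step 9: a <- -4                      0x0001
step 10: c <- (min(b, c) // 4)        0x0001
step 11: a <- (max(-3, 1) * min(b, thread)) 0x0001
step 12: c <- (max(c, b) % 4)         0xfffe
step 13: b <- 6                       0xffff

Answer: 14 steps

c: -2,0,2,0,2,0,2,0,2,0,2,0,2,0,2,0
b: 6,6,6,6,6,6,6,6,6,6,6,6,6,6,6,6
a: 0,-4,-4,-4,-4,-4,-4,-4,-4,-4,-4,-4,-4,-4,-4,-4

steps = 14; useful = 131; efficiency = 131/224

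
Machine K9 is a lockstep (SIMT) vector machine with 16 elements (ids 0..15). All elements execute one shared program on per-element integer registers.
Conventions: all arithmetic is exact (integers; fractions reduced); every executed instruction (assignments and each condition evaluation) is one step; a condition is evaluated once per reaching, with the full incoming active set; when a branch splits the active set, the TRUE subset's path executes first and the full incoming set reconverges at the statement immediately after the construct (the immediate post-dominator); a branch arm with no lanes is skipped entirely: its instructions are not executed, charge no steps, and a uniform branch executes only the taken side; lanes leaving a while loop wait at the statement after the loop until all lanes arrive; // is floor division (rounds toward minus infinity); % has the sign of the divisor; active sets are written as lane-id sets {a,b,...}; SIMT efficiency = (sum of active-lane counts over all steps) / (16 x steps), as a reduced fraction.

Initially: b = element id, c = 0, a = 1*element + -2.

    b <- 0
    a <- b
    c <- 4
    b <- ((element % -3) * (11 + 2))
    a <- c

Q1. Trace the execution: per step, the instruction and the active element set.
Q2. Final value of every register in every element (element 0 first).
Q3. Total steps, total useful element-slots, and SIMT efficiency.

step 0: b <- 0                       {0,1,2,3,4,5,6,7,8,9,10,11,12,13,14,15}
step 1: a <- b                       {0,1,2,3,4,5,6,7,8,9,10,11,12,13,14,15}
step 2: c <- 4                       {0,1,2,3,4,5,6,7,8,9,10,11,12,13,14,15}
step 3: b <- ((element % -3) * (11 + 2)) {0,1,2,3,4,5,6,7,8,9,10,11,12,13,14,15}
step 4: a <- c                       {0,1,2,3,4,5,6,7,8,9,10,11,12,13,14,15}

Answer: 5 steps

b: 0,-26,-13,0,-26,-13,0,-26,-13,0,-26,-13,0,-26,-13,0
c: 4,4,4,4,4,4,4,4,4,4,4,4,4,4,4,4
a: 4,4,4,4,4,4,4,4,4,4,4,4,4,4,4,4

steps = 5; useful = 80; efficiency = 80/80 = 1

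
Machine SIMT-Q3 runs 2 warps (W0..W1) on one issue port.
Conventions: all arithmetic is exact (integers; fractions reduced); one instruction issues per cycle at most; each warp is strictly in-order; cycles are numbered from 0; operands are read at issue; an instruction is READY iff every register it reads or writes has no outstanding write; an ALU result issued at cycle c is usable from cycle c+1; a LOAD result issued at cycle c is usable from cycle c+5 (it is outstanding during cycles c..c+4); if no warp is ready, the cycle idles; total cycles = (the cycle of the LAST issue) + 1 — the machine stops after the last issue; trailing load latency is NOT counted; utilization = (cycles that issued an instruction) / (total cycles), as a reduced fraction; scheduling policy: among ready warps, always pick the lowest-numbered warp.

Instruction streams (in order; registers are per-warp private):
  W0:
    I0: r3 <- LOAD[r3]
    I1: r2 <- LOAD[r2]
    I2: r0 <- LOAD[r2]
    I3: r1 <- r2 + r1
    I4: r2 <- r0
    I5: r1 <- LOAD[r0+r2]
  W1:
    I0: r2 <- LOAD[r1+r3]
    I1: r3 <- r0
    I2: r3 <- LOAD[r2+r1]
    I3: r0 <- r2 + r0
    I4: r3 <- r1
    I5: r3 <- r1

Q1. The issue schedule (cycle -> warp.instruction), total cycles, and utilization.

cycle 0: W0.I0
cycle 1: W0.I1
cycle 2: W1.I0
cycle 3: W1.I1
cycle 4: idle
cycle 5: idle
cycle 6: W0.I2
cycle 7: W0.I3
cycle 8: W1.I2
cycle 9: W1.I3
cycle 10: idle
cycle 11: W0.I4
cycle 12: W0.I5
cycle 13: W1.I4
cycle 14: W1.I5

Answer: 15 cycles, utilization 4/5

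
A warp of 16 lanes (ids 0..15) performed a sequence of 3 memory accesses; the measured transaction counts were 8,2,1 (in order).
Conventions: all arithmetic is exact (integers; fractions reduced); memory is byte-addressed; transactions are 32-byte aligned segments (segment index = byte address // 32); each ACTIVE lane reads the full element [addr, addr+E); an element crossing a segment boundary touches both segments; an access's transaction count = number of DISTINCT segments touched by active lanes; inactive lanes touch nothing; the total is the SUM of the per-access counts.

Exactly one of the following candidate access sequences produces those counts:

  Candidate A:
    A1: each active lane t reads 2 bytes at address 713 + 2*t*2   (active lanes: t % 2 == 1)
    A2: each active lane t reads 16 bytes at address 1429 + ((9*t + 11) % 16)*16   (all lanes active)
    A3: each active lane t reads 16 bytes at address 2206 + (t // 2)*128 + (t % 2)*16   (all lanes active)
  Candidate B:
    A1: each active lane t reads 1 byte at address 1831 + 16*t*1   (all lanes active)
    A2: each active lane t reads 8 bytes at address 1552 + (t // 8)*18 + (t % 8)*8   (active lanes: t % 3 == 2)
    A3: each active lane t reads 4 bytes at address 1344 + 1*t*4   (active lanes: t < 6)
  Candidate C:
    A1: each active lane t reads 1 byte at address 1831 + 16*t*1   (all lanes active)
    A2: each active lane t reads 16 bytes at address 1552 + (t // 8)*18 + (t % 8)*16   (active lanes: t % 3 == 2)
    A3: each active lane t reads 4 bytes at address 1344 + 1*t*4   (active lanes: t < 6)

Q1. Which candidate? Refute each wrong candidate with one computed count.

A: A1 gives 3 transactions, not 8
C: A2 gives 4 transactions, not 2
B: all counts match (8,2,1)

Answer: B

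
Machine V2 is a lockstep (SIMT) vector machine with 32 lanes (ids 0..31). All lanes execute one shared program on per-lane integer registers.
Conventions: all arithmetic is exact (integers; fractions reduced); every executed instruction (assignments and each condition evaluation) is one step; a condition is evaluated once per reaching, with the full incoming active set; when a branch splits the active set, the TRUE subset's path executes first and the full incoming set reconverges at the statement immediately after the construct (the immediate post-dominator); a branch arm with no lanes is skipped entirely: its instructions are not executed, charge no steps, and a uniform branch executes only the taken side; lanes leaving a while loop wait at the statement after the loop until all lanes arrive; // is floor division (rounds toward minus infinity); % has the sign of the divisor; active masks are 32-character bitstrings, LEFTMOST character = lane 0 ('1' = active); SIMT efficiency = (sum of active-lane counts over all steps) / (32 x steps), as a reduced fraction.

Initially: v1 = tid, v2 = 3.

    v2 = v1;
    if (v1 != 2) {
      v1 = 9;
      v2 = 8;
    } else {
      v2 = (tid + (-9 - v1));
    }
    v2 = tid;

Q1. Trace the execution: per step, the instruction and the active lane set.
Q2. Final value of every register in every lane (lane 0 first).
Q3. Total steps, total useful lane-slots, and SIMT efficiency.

step 0: v2 <- v1                     11111111111111111111111111111111
step 1: eval (v1 != 2)               11111111111111111111111111111111
step 2: v1 <- 9                      11011111111111111111111111111111
step 3: v2 <- 8                      11011111111111111111111111111111
step 4: v2 <- (tid + (-9 - v1))      00100000000000000000000000000000
step 5: v2 <- tid                    11111111111111111111111111111111

Answer: 6 steps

v1: 9,9,2,9,9,9,9,9,9,9,9,9,9,9,9,9,9,9,9,9,9,9,9,9,9,9,9,9,9,9,9,9
v2: 0,1,2,3,4,5,6,7,8,9,10,11,12,13,14,15,16,17,18,19,20,21,22,23,24,25,26,27,28,29,30,31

steps = 6; useful = 159; efficiency = 159/192 = 53/64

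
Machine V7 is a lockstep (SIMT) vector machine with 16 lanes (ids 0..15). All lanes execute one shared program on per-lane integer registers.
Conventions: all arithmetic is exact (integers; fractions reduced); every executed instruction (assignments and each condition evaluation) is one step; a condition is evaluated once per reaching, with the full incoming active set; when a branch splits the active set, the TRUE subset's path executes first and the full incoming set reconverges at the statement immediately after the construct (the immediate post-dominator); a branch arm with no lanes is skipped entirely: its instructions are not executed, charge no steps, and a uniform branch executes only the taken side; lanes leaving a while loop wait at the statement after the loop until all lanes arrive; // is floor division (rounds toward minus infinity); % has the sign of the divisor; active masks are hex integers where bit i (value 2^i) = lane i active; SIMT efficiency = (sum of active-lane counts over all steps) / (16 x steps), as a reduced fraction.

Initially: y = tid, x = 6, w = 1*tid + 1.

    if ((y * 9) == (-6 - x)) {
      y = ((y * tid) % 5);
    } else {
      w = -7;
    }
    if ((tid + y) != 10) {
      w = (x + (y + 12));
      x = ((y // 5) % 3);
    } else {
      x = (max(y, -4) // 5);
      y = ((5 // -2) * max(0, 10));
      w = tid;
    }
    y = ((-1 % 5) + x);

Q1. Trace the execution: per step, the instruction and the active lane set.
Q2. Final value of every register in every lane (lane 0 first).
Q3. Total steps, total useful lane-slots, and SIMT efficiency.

step 0: eval ((y * 9) == (-6 - x))   0xffff
step 1: w <- -7                      0xffff
step 2: eval ((tid + y) != 10)       0xffff
step 3: w <- (x + (y + 12))          0xffdf
step 4: x <- ((y // 5) % 3)          0xffdf
step 5: x <- (max(y, -4) // 5)       0x0020
step 6: y <- ((5 // -2) * max(0, 10)) 0x0020
step 7: w <- tid                     0x0020
step 8: y <- ((-1 % 5) + x)          0xffff

Answer: 9 steps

y: 4,4,4,4,4,5,5,5,5,5,6,6,6,6,6,4
x: 0,0,0,0,0,1,1,1,1,1,2,2,2,2,2,0
w: 18,19,20,21,22,5,24,25,26,27,28,29,30,31,32,33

steps = 9; useful = 97; efficiency = 97/144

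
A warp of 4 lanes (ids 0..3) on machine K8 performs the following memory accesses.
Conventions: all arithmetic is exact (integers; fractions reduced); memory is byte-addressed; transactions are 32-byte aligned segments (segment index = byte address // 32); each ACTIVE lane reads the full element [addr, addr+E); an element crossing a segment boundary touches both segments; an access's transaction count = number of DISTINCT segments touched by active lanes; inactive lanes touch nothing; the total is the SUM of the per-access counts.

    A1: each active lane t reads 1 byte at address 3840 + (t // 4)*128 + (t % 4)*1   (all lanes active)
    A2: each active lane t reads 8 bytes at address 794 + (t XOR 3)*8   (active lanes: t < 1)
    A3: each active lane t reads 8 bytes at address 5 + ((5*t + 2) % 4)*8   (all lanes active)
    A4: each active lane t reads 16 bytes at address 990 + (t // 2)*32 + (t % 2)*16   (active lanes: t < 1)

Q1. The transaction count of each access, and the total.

A1: 1 transaction
A2: 1 transaction
A3: 2 transactions
A4: 2 transactions

Answer: 1,1,2,2; total 6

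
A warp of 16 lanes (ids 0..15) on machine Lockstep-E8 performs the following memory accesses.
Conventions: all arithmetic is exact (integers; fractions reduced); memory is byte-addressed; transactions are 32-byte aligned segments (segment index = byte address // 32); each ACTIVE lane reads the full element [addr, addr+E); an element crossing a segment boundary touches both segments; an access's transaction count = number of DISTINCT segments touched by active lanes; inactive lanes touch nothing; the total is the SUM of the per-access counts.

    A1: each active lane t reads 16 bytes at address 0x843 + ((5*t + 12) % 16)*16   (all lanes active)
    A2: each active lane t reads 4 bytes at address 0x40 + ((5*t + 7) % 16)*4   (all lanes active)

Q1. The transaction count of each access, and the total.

A1: 9 transactions
A2: 2 transactions

Answer: 9,2; total 11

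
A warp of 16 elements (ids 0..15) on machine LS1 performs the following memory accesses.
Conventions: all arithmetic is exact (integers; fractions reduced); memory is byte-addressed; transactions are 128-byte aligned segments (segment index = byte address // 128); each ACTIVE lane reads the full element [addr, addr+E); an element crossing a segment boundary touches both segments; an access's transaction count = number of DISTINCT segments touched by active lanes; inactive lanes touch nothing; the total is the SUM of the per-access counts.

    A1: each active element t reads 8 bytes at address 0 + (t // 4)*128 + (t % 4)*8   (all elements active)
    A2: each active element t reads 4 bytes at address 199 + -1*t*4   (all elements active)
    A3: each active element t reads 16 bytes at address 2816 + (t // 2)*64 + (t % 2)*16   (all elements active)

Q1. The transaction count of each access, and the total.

A1: 4 transactions
A2: 1 transaction
A3: 4 transactions

Answer: 4,1,4; total 9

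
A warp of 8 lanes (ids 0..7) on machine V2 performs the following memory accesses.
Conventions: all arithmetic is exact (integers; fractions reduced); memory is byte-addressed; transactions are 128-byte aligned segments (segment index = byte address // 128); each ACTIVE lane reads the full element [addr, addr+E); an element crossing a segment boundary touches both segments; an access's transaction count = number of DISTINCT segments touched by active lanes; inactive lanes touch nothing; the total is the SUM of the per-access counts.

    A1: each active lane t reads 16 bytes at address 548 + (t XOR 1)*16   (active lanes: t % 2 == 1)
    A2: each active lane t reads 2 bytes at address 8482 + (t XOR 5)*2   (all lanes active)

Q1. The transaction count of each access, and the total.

A1: 2 transactions
A2: 1 transaction

Answer: 2,1; total 3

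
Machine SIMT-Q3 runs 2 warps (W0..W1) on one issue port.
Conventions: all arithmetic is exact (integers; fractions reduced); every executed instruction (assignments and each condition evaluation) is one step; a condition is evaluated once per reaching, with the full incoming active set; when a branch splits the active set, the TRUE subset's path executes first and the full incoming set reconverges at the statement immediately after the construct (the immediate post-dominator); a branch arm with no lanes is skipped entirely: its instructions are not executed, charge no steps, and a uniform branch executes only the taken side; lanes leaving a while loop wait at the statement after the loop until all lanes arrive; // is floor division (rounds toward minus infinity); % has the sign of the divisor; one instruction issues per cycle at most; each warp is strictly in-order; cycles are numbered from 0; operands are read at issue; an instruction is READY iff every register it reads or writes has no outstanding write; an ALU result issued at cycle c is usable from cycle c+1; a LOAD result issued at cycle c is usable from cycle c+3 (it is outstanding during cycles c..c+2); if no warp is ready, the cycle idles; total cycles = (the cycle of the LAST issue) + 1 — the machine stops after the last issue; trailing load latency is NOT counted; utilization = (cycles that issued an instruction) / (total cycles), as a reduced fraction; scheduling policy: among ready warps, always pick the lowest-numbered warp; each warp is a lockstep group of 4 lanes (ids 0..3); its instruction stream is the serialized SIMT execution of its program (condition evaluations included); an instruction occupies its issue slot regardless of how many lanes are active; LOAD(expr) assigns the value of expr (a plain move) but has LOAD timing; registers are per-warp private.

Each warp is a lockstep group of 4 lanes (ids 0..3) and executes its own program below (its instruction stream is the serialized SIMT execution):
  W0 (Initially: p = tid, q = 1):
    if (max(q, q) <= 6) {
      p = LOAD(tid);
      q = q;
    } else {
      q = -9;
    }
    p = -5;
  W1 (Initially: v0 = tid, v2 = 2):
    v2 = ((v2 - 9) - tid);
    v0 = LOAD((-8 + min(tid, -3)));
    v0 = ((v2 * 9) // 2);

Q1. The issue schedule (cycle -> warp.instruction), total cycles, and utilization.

cycle 0: W0.I0
cycle 1: W0.I1
cycle 2: W0.I2
cycle 3: W1.I0
cycle 4: W0.I3
cycle 5: W1.I1
cycle 6: idle
cycle 7: idle
cycle 8: W1.I2

Answer: 9 cycles, utilization 7/9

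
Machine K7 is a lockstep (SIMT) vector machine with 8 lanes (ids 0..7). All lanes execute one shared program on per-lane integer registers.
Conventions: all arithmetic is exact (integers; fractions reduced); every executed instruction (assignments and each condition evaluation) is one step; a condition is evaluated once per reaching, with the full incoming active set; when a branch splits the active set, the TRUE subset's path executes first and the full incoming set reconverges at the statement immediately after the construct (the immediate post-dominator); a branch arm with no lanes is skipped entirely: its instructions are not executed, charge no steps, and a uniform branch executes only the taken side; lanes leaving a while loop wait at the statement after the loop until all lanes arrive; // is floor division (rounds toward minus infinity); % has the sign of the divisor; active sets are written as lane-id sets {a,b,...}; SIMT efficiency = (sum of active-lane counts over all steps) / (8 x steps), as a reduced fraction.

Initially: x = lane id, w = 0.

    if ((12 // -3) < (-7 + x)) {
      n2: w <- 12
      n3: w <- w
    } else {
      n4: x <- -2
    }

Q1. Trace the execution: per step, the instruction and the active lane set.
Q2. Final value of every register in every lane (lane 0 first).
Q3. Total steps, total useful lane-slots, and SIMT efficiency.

step 0: eval ((12 // -3) < (-7 + x)) {0,1,2,3,4,5,6,7}
step 1: w <- 12                      {4,5,6,7}
step 2: w <- w                       {4,5,6,7}
step 3: x <- -2                      {0,1,2,3}

Answer: 4 steps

x: -2,-2,-2,-2,4,5,6,7
w: 0,0,0,0,12,12,12,12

steps = 4; useful = 20; efficiency = 20/32 = 5/8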